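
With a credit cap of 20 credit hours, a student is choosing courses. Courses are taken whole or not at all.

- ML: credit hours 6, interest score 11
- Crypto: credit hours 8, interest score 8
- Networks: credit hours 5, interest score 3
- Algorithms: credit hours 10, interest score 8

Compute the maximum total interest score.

ML + Crypto: credit hours 6 + 8 = 14 ≤ 20, interest score 11 + 8 = 19.
ML + Algorithms: credit hours 6 + 10 = 16 ≤ 20, interest score 11 + 8 = 19.
ML + Crypto + Networks: credit hours 6 + 8 + 5 = 19 ≤ 20, interest score 11 + 8 + 3 = 22.
Best is ML, Crypto, and Networks with total interest score 22.

22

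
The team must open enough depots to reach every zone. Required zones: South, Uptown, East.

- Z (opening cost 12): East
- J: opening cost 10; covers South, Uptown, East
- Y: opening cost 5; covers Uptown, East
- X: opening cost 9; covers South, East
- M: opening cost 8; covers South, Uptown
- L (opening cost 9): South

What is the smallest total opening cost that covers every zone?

10

J alone covers South, Uptown, East — every zone.
Total opening cost: 10.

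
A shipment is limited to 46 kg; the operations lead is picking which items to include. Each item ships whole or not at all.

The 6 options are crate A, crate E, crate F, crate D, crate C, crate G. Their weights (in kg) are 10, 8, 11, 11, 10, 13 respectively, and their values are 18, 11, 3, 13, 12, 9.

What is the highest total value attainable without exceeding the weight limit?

54

crate A + crate D + crate C + crate G: weight 10 + 11 + 10 + 13 = 44 ≤ 46, value 18 + 13 + 12 + 9 = 52.
crate A + crate E + crate D + crate C: weight 10 + 8 + 11 + 10 = 39 ≤ 46, value 18 + 11 + 13 + 12 = 54.
Best is crate A, crate E, crate D, and crate C with total value 54.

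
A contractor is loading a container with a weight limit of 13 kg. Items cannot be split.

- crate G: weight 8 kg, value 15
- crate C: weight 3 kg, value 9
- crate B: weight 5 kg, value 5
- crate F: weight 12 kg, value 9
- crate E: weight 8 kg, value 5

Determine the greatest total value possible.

24

crate G: weight 8 ≤ 13, value 15.
crate G + crate B: weight 8 + 5 = 13 ≤ 13, value 15 + 5 = 20.
crate G + crate C: weight 8 + 3 = 11 ≤ 13, value 15 + 9 = 24.
Best is crate G and crate C with total value 24.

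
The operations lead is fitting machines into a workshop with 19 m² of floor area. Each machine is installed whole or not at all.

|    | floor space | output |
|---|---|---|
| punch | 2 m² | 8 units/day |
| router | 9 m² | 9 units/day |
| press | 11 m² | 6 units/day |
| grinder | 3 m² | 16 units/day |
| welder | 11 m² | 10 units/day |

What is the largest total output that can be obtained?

34

Allowing fractional choices, the relaxed optimum would be about 37.5, but machines are indivisible.
punch + router + grinder: floor space 2 + 9 + 3 = 14 ≤ 19, output 8 + 9 + 16 = 33.
punch + grinder + welder: floor space 2 + 3 + 11 = 16 ≤ 19, output 8 + 16 + 10 = 34.
Best is punch, grinder, and welder with total output 34.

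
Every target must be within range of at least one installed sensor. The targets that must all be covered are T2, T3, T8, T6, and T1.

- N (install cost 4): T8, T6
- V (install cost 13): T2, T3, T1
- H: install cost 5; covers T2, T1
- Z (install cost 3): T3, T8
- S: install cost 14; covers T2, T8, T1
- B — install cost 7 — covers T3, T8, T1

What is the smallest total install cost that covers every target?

12

Choose N, H, and Z: together they cover T2, T3, T8, T6, T1 — every target.
Total install cost: 4 + 5 + 3 = 12.
No cover costs less than 12.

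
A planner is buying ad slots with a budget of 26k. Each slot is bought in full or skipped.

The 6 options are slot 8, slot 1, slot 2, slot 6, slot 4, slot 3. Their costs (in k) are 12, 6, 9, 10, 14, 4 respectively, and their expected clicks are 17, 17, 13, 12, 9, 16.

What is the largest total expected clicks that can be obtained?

slot 1 + slot 2 + slot 3: cost 6 + 9 + 4 = 19 ≤ 26, expected clicks 17 + 13 + 16 = 46.
slot 8 + slot 1 + slot 3: cost 12 + 6 + 4 = 22 ≤ 26, expected clicks 17 + 17 + 16 = 50.
Best is slot 8, slot 1, and slot 3 with total expected clicks 50.

50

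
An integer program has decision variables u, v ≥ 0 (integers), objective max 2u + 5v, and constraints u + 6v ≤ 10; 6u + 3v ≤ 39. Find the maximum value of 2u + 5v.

Relaxing integrality, the LP optimum is 15.55 at (u,v) = (6.18, 0.636), which is not an integer point.
(u,v)=(4,1): 1·4+6·1=10≤10, 6·4+3·1=27≤39, objective 13.
(u,v)=(6,0): 1·6+6·0=6≤10, 6·6+3·0=36≤39, objective 12.
(u,v)=(3,1): 1·3+6·1=9≤10, 6·3+3·1=21≤39, objective 11.
(u,v)=(5,0): 1·5+6·0=5≤10, 6·5+3·0=30≤39, objective 10.
No feasible integer point exceeds 13.

13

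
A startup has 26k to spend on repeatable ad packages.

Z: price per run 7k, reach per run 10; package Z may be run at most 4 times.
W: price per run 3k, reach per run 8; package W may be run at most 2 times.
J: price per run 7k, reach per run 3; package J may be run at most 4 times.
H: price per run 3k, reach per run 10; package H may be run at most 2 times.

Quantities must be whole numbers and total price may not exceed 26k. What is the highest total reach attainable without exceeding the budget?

56

Take 2×Z, 2×W, and 2×H: price 26 ≤ 26, reach 2·10 + 2·8 + 2·10 = 56.
H has the best ratio (10/3) and is taken to its limit of 2; remaining capacity is filled optimally with the others.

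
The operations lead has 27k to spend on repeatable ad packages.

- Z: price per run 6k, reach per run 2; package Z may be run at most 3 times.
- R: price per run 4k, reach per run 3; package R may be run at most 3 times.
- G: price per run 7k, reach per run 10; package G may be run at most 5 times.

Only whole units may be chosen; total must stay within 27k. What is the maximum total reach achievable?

33

1×R and 3×G: price 25 ≤ 27, reach 1·3 + 3·10 = 33.
1×Z and 3×G: price 27 ≤ 27, reach 1·2 + 3·10 = 32.
Best is 33.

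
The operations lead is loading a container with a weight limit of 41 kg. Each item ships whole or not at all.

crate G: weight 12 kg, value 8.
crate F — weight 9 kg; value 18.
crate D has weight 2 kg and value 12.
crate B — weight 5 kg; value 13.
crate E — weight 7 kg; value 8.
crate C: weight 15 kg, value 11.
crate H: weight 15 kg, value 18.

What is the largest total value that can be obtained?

69

Take crate F, crate D, crate B, crate E, and crate H: weight 9 + 2 + 5 + 7 + 15 = 38 ≤ 41, value 18 + 12 + 13 + 8 + 18 = 69.
No other feasible combination does better.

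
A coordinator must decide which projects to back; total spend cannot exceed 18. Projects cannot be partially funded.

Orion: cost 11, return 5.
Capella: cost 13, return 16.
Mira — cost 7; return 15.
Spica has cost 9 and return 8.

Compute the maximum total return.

23

Allowing fractional choices, the relaxed optimum would be about 28.5, but projects are indivisible.
Capella: cost 13 ≤ 18, return 16.
Mira + Spica: cost 7 + 9 = 16 ≤ 18, return 15 + 8 = 23.
Orion + Mira: cost 11 + 7 = 18 ≤ 18, return 5 + 15 = 20.
Best is Mira and Spica with total return 23.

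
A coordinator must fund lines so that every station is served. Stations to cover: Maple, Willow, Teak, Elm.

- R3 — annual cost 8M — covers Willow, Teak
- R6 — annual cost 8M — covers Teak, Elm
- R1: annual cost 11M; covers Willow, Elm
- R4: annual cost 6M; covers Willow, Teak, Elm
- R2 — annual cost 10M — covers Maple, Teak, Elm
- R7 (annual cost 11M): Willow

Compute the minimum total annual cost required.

16

Choose R4 and R2: together they cover Maple, Willow, Teak, Elm — every station.
Total annual cost: 6 + 10 = 16.
No cover costs less than 16.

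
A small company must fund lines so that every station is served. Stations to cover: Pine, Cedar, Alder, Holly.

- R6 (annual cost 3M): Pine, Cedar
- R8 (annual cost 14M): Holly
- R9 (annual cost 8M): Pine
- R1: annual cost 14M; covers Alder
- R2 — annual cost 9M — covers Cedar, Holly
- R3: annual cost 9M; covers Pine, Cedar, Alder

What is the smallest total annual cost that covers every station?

18

Choose R2 and R3: together they cover Pine, Cedar, Alder, Holly — every station.
Total annual cost: 9 + 9 = 18.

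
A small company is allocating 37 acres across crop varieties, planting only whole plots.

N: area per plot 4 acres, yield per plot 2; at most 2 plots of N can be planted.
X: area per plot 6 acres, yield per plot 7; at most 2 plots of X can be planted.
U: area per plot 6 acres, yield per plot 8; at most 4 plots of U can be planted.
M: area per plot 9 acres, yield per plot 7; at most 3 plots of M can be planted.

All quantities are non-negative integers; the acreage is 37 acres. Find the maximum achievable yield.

1×N, 4×U, and 1×M: area 37 ≤ 37, yield 1·2 + 4·8 + 1·7 = 41.
2×X and 4×U: area 36 ≤ 37, yield 2·7 + 4·8 = 46.
Best is 46.

46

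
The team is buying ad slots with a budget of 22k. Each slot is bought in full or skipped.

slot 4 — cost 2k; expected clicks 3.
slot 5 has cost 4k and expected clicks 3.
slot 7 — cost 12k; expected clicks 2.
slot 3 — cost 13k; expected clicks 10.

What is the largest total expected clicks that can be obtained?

16

Allowing fractional choices, the relaxed optimum would be about 16.5, but ad slots are indivisible.
slot 4 + slot 3: cost 2 + 13 = 15 ≤ 22, expected clicks 3 + 10 = 13.
slot 4 + slot 5 + slot 3: cost 2 + 4 + 13 = 19 ≤ 22, expected clicks 3 + 3 + 10 = 16.
slot 5 + slot 3: cost 4 + 13 = 17 ≤ 22, expected clicks 3 + 10 = 13.
Best is slot 4, slot 5, and slot 3 with total expected clicks 16.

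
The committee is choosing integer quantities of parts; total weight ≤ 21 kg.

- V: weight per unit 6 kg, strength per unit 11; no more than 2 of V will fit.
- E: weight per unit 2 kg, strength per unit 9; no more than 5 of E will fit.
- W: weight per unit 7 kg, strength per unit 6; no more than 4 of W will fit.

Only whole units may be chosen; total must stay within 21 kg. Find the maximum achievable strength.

Take 2×V and 4×E: weight 20 ≤ 21, strength 2·11 + 4·9 = 58.
No other integer combination yields more.

58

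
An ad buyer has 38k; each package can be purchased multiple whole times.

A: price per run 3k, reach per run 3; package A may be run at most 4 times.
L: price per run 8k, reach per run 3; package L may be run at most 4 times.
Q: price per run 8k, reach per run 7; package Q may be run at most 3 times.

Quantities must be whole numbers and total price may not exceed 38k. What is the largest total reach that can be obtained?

4×A and 3×Q: price 36 ≤ 38, reach 4·3 + 3·7 = 33.
2×A, 1×L, and 3×Q: price 38 ≤ 38, reach 2·3 + 1·3 + 3·7 = 30.
Best is 33.

33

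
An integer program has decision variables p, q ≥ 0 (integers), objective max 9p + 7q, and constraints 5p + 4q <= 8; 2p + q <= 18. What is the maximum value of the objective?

Relaxing integrality, the LP optimum is 14.40 at (p,q) = (1.6, 0), which is not an integer point.
(p,q)=(0,2): 5·0+4·2=8≤8, 2·0+1·2=2≤18, objective 14.
(p,q)=(1,0): 5·1+4·0=5≤8, 2·1+1·0=2≤18, objective 9.
(p,q)=(0,1): 5·0+4·1=4≤8, 2·0+1·1=1≤18, objective 7.
(p,q)=(0,0): 5·0+4·0=0≤8, 2·0+1·0=0≤18, objective 0.
The best lattice point is (0,2), giving 14.

14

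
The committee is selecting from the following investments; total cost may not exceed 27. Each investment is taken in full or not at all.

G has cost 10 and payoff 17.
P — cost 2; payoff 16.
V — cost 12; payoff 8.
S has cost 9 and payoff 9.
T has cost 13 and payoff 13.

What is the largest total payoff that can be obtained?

Take G, P, and T: cost 10 + 2 + 13 = 25 ≤ 27, payoff 17 + 16 + 13 = 46.
No other feasible combination does better.

46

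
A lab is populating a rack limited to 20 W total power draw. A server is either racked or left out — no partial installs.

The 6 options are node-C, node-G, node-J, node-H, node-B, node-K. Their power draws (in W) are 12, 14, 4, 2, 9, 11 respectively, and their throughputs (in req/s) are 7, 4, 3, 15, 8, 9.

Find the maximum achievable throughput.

Allowing fractional choices, the relaxed optimum would be about 30.4, but servers are indivisible.
node-J + node-H + node-B: power draw 4 + 2 + 9 = 15 ≤ 20, throughput 3 + 15 + 8 = 26.
node-C + node-J + node-H: power draw 12 + 4 + 2 = 18 ≤ 20, throughput 7 + 3 + 15 = 25.
node-J + node-H + node-K: power draw 4 + 2 + 11 = 17 ≤ 20, throughput 3 + 15 + 9 = 27.
Best is node-J, node-H, and node-K with total throughput 27.

27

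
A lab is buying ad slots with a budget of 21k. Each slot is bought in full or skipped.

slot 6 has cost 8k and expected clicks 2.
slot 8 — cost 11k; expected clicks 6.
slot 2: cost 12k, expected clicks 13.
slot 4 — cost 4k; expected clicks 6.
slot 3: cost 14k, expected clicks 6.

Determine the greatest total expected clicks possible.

This is a 0-1 knapsack instance.
Take slot 2 and slot 4: cost 12 + 4 = 16 ≤ 21, expected clicks 13 + 6 = 19.
No other feasible combination does better.

19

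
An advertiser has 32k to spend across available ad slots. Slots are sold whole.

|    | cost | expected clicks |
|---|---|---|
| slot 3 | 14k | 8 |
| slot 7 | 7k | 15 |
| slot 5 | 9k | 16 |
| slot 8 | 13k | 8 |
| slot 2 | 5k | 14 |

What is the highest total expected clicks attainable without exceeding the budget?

45

This is a 0-1 knapsack instance.
Take slot 7, slot 5, and slot 2: cost 7 + 9 + 5 = 21 ≤ 32, expected clicks 15 + 16 + 14 = 45.
No other feasible combination does better.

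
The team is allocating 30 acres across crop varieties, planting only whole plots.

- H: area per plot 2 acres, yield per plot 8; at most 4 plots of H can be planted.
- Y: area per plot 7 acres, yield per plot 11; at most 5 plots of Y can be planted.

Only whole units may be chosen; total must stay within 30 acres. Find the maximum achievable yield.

This is a bounded integer knapsack.
Take 4×H and 3×Y: area 29 ≤ 30, yield 4·8 + 3·11 = 65.
H has the best ratio (8/2) and is taken to its limit of 4; remaining capacity is filled optimally with the others.

65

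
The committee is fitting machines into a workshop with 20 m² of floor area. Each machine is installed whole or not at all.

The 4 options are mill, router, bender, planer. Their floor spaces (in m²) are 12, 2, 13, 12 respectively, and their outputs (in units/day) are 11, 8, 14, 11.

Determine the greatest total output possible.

22

This is a 0-1 knapsack instance.
Allowing fractional choices, the relaxed optimum would be about 26.6, but machines are indivisible.
router + planer: floor space 2 + 12 = 14 ≤ 20, output 8 + 11 = 19.
router + bender: floor space 2 + 13 = 15 ≤ 20, output 8 + 14 = 22.
mill + router: floor space 12 + 2 = 14 ≤ 20, output 11 + 8 = 19.
Best is router and bender with total output 22.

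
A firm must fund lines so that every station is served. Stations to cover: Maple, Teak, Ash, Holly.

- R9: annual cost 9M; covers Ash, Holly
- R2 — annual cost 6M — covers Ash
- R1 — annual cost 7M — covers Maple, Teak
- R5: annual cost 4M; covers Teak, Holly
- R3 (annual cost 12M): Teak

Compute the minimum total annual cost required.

16

This is an integer covering problem.
The greedy cost-per-new-station heuristic would pick R5, R2, and R1 for 17, but a cheaper cover exists.
Choose R9 and R1: together they cover Maple, Teak, Ash, Holly — every station.
Total annual cost: 9 + 7 = 16.
No cover costs less than 16.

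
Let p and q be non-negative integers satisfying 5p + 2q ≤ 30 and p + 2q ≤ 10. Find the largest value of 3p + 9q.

(p,q)=(0,5): 5·0+2·5=10≤30, 1·0+2·5=10≤10, objective 45.
(p,q)=(1,4): 5·1+2·4=13≤30, 1·1+2·4=9≤10, objective 39.
(p,q)=(0,4): 5·0+2·4=8≤30, 1·0+2·4=8≤10, objective 36.
No feasible integer point exceeds 45.

45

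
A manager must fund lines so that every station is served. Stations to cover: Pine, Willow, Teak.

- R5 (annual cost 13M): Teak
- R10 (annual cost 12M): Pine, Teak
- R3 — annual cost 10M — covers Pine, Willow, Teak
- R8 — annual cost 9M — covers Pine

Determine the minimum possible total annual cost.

10

R3 alone covers Pine, Willow, Teak — every station.
Total annual cost: 10.
No cover costs less than 10.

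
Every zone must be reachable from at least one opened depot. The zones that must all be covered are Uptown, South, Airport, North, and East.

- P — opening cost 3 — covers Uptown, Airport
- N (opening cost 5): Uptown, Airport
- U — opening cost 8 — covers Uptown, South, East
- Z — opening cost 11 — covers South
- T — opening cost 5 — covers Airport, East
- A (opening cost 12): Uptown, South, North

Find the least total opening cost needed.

17

The greedy cost-per-new-zone heuristic would pick P, U, and A for 23, but a cheaper cover exists.
Choose T and A: together they cover Uptown, South, Airport, North, East — every zone.
Total opening cost: 5 + 12 = 17.
No cover costs less than 17.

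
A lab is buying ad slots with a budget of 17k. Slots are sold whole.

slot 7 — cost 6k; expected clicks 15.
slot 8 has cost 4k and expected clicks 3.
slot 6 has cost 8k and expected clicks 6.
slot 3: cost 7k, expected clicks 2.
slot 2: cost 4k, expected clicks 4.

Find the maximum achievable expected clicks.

22

Allowing fractional choices, the relaxed optimum would be about 24.2, but ad slots are indivisible.
slot 7 + slot 8 + slot 2: cost 6 + 4 + 4 = 14 ≤ 17, expected clicks 15 + 3 + 4 = 22.
slot 7 + slot 6: cost 6 + 8 = 14 ≤ 17, expected clicks 15 + 6 = 21.
slot 7 + slot 3 + slot 2: cost 6 + 7 + 4 = 17 ≤ 17, expected clicks 15 + 2 + 4 = 21.
Best is slot 7, slot 8, and slot 2 with total expected clicks 22.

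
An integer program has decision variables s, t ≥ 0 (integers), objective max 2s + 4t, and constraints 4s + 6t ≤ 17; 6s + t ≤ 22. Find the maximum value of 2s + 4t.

Relaxing integrality, the LP optimum is 11.33 at (s,t) = (0, 2.83), which is not an integer point.
(s,t)=(1,2): 4·1+6·2=16≤17, 6·1+1·2=8≤22, objective 10.
(s,t)=(2,1): 4·2+6·1=14≤17, 6·2+1·1=13≤22, objective 8.
(s,t)=(0,2): 4·0+6·2=12≤17, 6·0+1·2=2≤22, objective 8.
(s,t)=(1,1): 4·1+6·1=10≤17, 6·1+1·1=7≤22, objective 6.
No feasible integer point exceeds 10.

10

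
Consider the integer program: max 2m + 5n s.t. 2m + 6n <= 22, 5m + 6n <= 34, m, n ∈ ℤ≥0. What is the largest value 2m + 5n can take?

Relaxing integrality, the LP optimum is 19.67 at (m,n) = (4, 2.33), which is not an integer point.
(m,n)=(2,3): 2·2+6·3=22≤22, 5·2+6·3=28≤34, objective 19.
(m,n)=(4,2): 2·4+6·2=20≤22, 5·4+6·2=32≤34, objective 18.
(m,n)=(1,3): 2·1+6·3=20≤22, 5·1+6·3=23≤34, objective 17.
No feasible integer point exceeds 19.

19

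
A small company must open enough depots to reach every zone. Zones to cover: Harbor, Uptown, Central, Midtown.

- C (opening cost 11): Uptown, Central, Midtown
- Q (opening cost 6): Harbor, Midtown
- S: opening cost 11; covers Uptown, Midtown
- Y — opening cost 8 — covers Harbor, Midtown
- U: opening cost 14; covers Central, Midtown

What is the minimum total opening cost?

17

Choose C and Q: together they cover Harbor, Uptown, Central, Midtown — every zone.
Total opening cost: 11 + 6 = 17.
No cover costs less than 17.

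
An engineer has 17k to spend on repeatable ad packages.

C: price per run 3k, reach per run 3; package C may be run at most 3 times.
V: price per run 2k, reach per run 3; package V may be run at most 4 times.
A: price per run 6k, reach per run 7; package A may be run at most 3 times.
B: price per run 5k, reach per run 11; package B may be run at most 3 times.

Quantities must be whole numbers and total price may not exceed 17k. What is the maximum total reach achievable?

36

B has the best ratio (11/5); taking only B gives at most 3×11 = 33 (stopped by the price limit).
Mixing does better — 1×V and 3×B: price 17 ≤ 17, reach 1·3 + 3·11 = 36.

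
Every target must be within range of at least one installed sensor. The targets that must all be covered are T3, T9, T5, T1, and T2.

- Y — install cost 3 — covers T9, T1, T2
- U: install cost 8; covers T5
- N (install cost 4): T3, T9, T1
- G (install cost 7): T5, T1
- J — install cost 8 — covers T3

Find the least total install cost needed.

This is an integer covering problem.
Choose Y, N, and G: together they cover T3, T9, T5, T1, T2 — every target.
Total install cost: 3 + 4 + 7 = 14.
No cover costs less than 14.

14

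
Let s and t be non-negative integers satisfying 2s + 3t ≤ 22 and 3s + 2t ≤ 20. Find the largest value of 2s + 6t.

42

Relaxing integrality, the LP optimum is 44.00 at (s,t) = (0, 7.33), which is not an integer point.
(s,t)=(0,7): 2·0+3·7=21≤22, 3·0+2·7=14≤20, objective 42.
(s,t)=(1,6): 2·1+3·6=20≤22, 3·1+2·6=15≤20, objective 38.
(s,t)=(0,6): 2·0+3·6=18≤22, 3·0+2·6=12≤20, objective 36.
Maximum is 42 at (s,t)=(0,7).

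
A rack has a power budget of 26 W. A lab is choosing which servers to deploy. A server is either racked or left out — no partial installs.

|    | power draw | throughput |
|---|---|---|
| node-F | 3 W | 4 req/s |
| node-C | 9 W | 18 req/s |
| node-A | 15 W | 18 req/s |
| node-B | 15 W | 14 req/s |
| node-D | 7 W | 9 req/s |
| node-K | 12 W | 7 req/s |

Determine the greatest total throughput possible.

36

Take node-C and node-A: power draw 9 + 15 = 24 ≤ 26, throughput 18 + 18 = 36.
No other feasible combination does better.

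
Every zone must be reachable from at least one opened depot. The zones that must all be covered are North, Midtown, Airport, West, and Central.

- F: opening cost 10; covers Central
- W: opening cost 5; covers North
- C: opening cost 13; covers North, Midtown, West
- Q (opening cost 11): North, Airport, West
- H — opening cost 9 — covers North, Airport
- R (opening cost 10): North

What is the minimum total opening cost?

32

The greedy cost-per-new-zone heuristic would pick Q, F, and C for 34, but a cheaper cover exists.
Choose F, C, and H: together they cover North, Midtown, Airport, West, Central — every zone.
Total opening cost: 10 + 13 + 9 = 32.
No cover costs less than 32.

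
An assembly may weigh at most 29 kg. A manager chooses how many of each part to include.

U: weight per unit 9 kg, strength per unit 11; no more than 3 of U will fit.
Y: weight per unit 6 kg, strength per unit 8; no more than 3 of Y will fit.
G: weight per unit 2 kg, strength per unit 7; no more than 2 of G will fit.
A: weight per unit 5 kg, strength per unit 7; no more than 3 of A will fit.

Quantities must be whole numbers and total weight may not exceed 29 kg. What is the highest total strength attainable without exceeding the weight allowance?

47

This is a bounded integer knapsack.
1×U, 1×Y, 2×G, and 2×A: weight 29 ≤ 29, strength 1·11 + 1·8 + 2·7 + 2·7 = 47.
1×U, 2×G, and 3×A: weight 28 ≤ 29, strength 1·11 + 2·7 + 3·7 = 46.
Best is 47.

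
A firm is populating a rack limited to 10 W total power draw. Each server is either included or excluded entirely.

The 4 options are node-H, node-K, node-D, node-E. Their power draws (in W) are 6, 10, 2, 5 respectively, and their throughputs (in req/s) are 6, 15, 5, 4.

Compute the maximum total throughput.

15

This is a 0-1 knapsack instance.
node-H + node-D: power draw 6 + 2 = 8 ≤ 10, throughput 6 + 5 = 11.
node-D + node-E: power draw 2 + 5 = 7 ≤ 10, throughput 5 + 4 = 9.
node-K: power draw 10 ≤ 10, throughput 15.
Best is node-K with total throughput 15.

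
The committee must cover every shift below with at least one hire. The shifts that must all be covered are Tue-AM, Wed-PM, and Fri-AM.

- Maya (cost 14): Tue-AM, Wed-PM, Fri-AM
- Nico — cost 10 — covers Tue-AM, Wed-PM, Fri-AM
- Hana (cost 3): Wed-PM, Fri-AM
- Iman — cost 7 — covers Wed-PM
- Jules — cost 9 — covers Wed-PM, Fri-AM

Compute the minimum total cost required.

The greedy cost-per-new-shift heuristic would pick Hana and Nico for 13, but a cheaper cover exists.
Nico alone covers Tue-AM, Wed-PM, Fri-AM — every shift.
Total cost: 10.
No cover costs less than 10.

10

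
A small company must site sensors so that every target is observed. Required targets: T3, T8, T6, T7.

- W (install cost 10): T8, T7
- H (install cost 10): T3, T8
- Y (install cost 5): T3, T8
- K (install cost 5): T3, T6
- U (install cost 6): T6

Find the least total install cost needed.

The greedy cost-per-new-target heuristic would pick Y, K, and W for 20, but a cheaper cover exists.
Choose W and K: together they cover T3, T8, T6, T7 — every target.
Total install cost: 10 + 5 = 15.
No cover costs less than 15.

15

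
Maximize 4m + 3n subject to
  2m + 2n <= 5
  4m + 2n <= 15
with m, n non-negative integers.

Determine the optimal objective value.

(m,n)=(2,0) is feasible, giving 8.
(m,n)=(1,1) is feasible, giving 7.
(m,n)=(1,0) is feasible, giving 4.
No feasible integer point exceeds 8.

8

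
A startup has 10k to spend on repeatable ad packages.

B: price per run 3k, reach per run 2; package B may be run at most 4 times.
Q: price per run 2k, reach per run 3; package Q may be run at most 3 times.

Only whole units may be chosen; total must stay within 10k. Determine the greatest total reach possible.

11

Take 1×B and 3×Q: price 9 ≤ 10, reach 1·2 + 3·3 = 11.
Q has the best ratio (3/2) and is taken to its limit of 3; remaining capacity is filled optimally with the others.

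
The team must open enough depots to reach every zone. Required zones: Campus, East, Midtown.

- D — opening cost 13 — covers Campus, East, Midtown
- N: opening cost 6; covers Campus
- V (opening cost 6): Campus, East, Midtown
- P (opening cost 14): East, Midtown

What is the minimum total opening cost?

This is a weighted set-cover instance.
V alone covers Campus, East, Midtown — every zone.
Total opening cost: 6.
No cover costs less than 6.

6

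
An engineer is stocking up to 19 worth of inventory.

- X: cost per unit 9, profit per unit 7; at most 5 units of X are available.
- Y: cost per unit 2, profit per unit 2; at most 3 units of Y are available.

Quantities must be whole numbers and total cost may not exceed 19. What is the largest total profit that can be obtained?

14

Take 2×X: cost 18 ≤ 19, profit 2·7 = 14.
No other integer combination yields more.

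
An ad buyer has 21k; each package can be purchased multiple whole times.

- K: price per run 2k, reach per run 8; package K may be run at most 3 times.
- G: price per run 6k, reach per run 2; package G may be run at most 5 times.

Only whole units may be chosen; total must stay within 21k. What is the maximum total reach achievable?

This is a bounded integer knapsack.
3×K and 1×G: price 12 ≤ 21, reach 3·8 + 1·2 = 26.
3×K and 2×G: price 18 ≤ 21, reach 3·8 + 2·2 = 28.
Best is 28.

28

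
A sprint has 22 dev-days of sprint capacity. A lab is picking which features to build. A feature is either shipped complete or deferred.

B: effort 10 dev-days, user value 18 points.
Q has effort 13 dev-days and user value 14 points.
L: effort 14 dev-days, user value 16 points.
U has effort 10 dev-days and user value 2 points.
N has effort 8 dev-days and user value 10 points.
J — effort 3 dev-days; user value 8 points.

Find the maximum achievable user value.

Take B, N, and J: effort 10 + 8 + 3 = 21 ≤ 22, user value 18 + 10 + 8 = 36.
No other feasible combination does better.

36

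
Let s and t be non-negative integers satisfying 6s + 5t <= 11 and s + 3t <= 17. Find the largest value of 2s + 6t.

Relaxing integrality, the LP optimum is 13.20 at (s,t) = (0, 2.2), which is not an integer point.
(s,t)=(0,2): 6·0+5·2=10≤11, 1·0+3·2=6≤17, objective 12.
(s,t)=(1,1): 6·1+5·1=11≤11, 1·1+3·1=4≤17, objective 8.
(s,t)=(0,1): 6·0+5·1=5≤11, 1·0+3·1=3≤17, objective 6.
Maximum is 12 at (s,t)=(0,2).

12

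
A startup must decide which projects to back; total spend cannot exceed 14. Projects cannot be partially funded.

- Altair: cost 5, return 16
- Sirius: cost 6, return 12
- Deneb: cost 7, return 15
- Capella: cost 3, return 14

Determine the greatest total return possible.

42

Allowing fractional choices, the relaxed optimum would be about 42.9, but projects are indivisible.
Altair + Deneb: cost 5 + 7 = 12 ≤ 14, return 16 + 15 = 31.
Altair + Capella: cost 5 + 3 = 8 ≤ 14, return 16 + 14 = 30.
Altair + Sirius + Capella: cost 5 + 6 + 3 = 14 ≤ 14, return 16 + 12 + 14 = 42.
Best is Altair, Sirius, and Capella with total return 42.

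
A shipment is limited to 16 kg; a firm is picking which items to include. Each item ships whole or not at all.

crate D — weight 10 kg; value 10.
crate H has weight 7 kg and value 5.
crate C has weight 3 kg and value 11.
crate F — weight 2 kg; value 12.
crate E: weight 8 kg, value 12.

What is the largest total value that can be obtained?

This is an integer program with binary decision variables.
Allowing fractional choices, the relaxed optimum would be about 38.0, but items are indivisible.
crate H + crate C + crate F: weight 7 + 3 + 2 = 12 ≤ 16, value 5 + 11 + 12 = 28.
crate C + crate F + crate E: weight 3 + 2 + 8 = 13 ≤ 16, value 11 + 12 + 12 = 35.
crate D + crate C + crate F: weight 10 + 3 + 2 = 15 ≤ 16, value 10 + 11 + 12 = 33.
Best is crate C, crate F, and crate E with total value 35.

35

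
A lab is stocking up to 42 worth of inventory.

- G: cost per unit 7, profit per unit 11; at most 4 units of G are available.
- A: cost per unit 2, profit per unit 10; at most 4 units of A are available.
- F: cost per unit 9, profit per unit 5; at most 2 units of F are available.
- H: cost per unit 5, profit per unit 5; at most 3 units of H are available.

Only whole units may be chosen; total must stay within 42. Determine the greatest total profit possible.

4×G and 4×A: cost 36 ≤ 42, profit 4·11 + 4·10 = 84.
4×G, 4×A, and 1×H: cost 41 ≤ 42, profit 4·11 + 4·10 + 1·5 = 89.
Best is 89.

89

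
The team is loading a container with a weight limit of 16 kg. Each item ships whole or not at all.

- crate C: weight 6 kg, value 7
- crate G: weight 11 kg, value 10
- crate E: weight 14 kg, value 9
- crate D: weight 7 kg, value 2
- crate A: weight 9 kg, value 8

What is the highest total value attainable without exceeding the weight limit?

crate D + crate A: weight 7 + 9 = 16 ≤ 16, value 2 + 8 = 10.
crate G: weight 11 ≤ 16, value 10.
crate C + crate A: weight 6 + 9 = 15 ≤ 16, value 7 + 8 = 15.
Best is crate C and crate A with total value 15.

15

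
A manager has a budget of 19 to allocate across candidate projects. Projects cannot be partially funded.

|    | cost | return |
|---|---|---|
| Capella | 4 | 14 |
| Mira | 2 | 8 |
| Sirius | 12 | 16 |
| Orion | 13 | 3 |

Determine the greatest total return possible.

38

Allowing fractional choices, the relaxed optimum would be about 38.2, but projects are indivisible.
Capella + Mira + Orion: cost 4 + 2 + 13 = 19 ≤ 19, return 14 + 8 + 3 = 25.
Capella + Mira + Sirius: cost 4 + 2 + 12 = 18 ≤ 19, return 14 + 8 + 16 = 38.
Capella + Sirius: cost 4 + 12 = 16 ≤ 19, return 14 + 16 = 30.
Best is Capella, Mira, and Sirius with total return 38.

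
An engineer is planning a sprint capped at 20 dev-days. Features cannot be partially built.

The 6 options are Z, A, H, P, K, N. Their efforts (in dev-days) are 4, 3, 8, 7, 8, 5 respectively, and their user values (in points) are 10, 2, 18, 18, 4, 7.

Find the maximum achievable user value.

This is a 0-1 knapsack instance.
Take Z, H, and P: effort 4 + 8 + 7 = 19 ≤ 20, user value 10 + 18 + 18 = 46.
No other feasible combination does better.

46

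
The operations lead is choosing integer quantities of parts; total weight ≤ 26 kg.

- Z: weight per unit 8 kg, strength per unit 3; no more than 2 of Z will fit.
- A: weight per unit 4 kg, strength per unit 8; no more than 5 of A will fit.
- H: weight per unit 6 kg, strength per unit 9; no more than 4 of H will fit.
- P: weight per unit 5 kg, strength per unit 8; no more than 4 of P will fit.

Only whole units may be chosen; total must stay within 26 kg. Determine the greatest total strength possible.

49

This is a bounded integer knapsack.
A has the best ratio (8/4); taking only A gives at most 5×8 = 40 (stopped by the supply cap of 5).
Mixing does better — 5×A and 1×H: weight 26 ≤ 26, strength 5·8 + 1·9 = 49.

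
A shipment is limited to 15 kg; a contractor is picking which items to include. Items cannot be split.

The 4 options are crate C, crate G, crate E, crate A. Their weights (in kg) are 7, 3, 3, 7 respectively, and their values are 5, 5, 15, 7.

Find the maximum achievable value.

Allowing fractional choices, the relaxed optimum would be about 28.4, but items are indivisible.
crate E + crate A: weight 3 + 7 = 10 ≤ 15, value 15 + 7 = 22.
crate C + crate G + crate E: weight 7 + 3 + 3 = 13 ≤ 15, value 5 + 5 + 15 = 25.
crate G + crate E + crate A: weight 3 + 3 + 7 = 13 ≤ 15, value 5 + 15 + 7 = 27.
Best is crate G, crate E, and crate A with total value 27.

27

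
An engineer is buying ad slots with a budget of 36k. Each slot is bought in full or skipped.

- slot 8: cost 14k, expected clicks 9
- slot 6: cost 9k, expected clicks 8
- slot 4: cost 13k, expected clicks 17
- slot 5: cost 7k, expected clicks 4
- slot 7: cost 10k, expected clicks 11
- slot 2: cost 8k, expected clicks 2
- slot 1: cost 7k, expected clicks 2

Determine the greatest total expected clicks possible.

slot 6 + slot 4 + slot 7: cost 9 + 13 + 10 = 32 ≤ 36, expected clicks 8 + 17 + 11 = 36.
slot 4 + slot 5 + slot 7: cost 13 + 7 + 10 = 30 ≤ 36, expected clicks 17 + 4 + 11 = 32.
slot 8 + slot 6 + slot 4: cost 14 + 9 + 13 = 36 ≤ 36, expected clicks 9 + 8 + 17 = 34.
Best is slot 6, slot 4, and slot 7 with total expected clicks 36.

36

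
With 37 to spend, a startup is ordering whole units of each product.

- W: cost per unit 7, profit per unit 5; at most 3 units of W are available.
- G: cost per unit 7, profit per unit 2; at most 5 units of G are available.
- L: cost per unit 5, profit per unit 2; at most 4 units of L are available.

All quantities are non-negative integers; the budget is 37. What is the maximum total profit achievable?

This is a bounded integer knapsack.
Take 3×W and 3×L: cost 36 ≤ 37, profit 3·5 + 3·2 = 21.
W has the best ratio (5/7) and is taken to its limit of 3; remaining capacity is filled optimally with the others.

21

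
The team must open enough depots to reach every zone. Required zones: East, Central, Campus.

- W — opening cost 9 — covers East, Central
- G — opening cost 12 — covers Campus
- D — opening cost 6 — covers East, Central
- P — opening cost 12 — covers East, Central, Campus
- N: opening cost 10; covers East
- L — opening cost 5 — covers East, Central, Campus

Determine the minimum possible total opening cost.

5

L alone covers East, Central, Campus — every zone.
Total opening cost: 5.
No cover costs less than 5.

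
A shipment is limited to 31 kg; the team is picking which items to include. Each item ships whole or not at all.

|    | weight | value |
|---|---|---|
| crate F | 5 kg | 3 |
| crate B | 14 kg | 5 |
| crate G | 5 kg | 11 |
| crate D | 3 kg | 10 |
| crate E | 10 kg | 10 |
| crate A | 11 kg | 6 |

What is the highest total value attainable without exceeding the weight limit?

crate G + crate D + crate E + crate A: weight 5 + 3 + 10 + 11 = 29 ≤ 31, value 11 + 10 + 10 + 6 = 37.
crate F + crate G + crate D + crate E: weight 5 + 5 + 3 + 10 = 23 ≤ 31, value 3 + 11 + 10 + 10 = 34.
crate G + crate D + crate E: weight 5 + 3 + 10 = 18 ≤ 31, value 11 + 10 + 10 = 31.
Best is crate G, crate D, crate E, and crate A with total value 37.

37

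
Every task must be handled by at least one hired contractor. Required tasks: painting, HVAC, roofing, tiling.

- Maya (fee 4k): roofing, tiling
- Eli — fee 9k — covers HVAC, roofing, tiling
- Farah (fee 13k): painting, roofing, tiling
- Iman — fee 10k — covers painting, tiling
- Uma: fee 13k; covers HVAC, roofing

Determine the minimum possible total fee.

This is a weighted set-cover instance.
The greedy cost-per-new-task heuristic would pick Maya, Eli, and Iman for 23, but a cheaper cover exists.
Choose Eli and Iman: together they cover painting, HVAC, roofing, tiling — every task.
Total fee: 9 + 10 = 19.
No cover costs less than 19.

19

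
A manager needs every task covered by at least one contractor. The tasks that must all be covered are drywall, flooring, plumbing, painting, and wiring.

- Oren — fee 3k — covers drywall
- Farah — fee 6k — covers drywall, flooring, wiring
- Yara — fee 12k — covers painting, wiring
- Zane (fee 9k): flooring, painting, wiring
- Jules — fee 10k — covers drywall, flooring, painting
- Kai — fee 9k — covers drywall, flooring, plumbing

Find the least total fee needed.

This is an integer covering problem.
The greedy cost-per-new-task heuristic would pick Farah, Zane, and Kai for 24, but a cheaper cover exists.
Choose Zane and Kai: together they cover drywall, flooring, plumbing, painting, wiring — every task.
Total fee: 9 + 9 = 18.
No cover costs less than 18.

18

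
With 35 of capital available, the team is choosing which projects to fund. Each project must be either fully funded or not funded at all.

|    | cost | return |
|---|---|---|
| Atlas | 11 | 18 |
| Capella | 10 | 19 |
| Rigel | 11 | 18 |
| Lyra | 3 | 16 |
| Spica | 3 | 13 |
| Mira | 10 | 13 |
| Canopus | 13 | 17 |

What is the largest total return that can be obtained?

Atlas + Capella + Rigel + Lyra: cost 11 + 10 + 11 + 3 = 35 ≤ 35, return 18 + 19 + 18 + 16 = 71.
Atlas + Capella + Rigel + Spica: cost 11 + 10 + 11 + 3 = 35 ≤ 35, return 18 + 19 + 18 + 13 = 68.
Best is Atlas, Capella, Rigel, and Lyra with total return 71.

71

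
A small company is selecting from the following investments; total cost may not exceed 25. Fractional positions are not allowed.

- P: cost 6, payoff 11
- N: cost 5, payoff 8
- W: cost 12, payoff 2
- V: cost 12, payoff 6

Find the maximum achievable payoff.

This is an integer program with binary decision variables.
P + N + W: cost 6 + 5 + 12 = 23 ≤ 25, payoff 11 + 8 + 2 = 21.
P + N: cost 6 + 5 = 11 ≤ 25, payoff 11 + 8 = 19.
P + N + V: cost 6 + 5 + 12 = 23 ≤ 25, payoff 11 + 8 + 6 = 25.
Best is P, N, and V with total payoff 25.

25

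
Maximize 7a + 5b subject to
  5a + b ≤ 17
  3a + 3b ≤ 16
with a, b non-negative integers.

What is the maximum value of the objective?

Relaxing integrality, the LP optimum is 32.50 at (a,b) = (2.92, 2.42), which is not an integer point.
(a,b)=(3,2): 5·3+1·2=17≤17, 3·3+3·2=15≤16, objective 31.
(a,b)=(2,3): 5·2+1·3=13≤17, 3·2+3·3=15≤16, objective 29.
(a,b)=(3,1): 5·3+1·1=16≤17, 3·3+3·1=12≤16, objective 26.
(a,b)=(2,2): 5·2+1·2=12≤17, 3·2+3·2=12≤16, objective 24.
The best lattice point is (3,2), giving 31.

31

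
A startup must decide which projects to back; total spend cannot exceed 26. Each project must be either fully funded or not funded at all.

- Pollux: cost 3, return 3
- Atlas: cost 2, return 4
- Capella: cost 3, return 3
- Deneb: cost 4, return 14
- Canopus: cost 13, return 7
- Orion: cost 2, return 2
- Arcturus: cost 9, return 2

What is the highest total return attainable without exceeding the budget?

Allowing fractional choices, the relaxed optimum would be about 32.5, but projects are indivisible.
Pollux + Atlas + Capella + Deneb + Canopus: cost 3 + 2 + 3 + 4 + 13 = 25 ≤ 26, return 3 + 4 + 3 + 14 + 7 = 31.
Pollux + Atlas + Deneb + Canopus + Orion: cost 3 + 2 + 4 + 13 + 2 = 24 ≤ 26, return 3 + 4 + 14 + 7 + 2 = 30.
Best is Pollux, Atlas, Capella, Deneb, and Canopus with total return 31.

31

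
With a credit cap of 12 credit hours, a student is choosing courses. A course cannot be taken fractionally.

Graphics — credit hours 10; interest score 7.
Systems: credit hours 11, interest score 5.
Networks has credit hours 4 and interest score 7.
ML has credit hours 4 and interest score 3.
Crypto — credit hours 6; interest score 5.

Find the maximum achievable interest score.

12

This is a 0-1 knapsack instance.
Take Networks and Crypto: credit hours 4 + 6 = 10 ≤ 12, interest score 7 + 5 = 12.
No other feasible combination does better.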